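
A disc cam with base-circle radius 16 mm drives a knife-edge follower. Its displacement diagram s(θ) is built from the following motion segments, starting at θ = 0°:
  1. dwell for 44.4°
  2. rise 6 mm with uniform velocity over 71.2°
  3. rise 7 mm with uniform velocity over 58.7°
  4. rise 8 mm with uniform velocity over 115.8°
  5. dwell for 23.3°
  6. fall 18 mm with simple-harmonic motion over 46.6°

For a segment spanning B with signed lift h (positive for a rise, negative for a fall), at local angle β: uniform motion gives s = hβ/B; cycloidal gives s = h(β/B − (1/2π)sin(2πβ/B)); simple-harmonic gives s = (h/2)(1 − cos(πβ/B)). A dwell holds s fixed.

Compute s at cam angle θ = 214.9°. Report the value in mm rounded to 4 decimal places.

seg 1 [0°–44.4°] dwell: s stays 0.0000
seg 2 [44.4°–115.6°] uniform, h=6: full span → s += 6 → s = 6.0000
seg 3 [115.6°–174.3°] uniform, h=7: full span → s += 7 → s = 13.0000
seg 4 [174.3°–290.1°] uniform, h=8: θ=214.9° here. β=40.6, B=115.8. 8·40.6/115.8 = 2.8048 → s = 15.8048

15.8048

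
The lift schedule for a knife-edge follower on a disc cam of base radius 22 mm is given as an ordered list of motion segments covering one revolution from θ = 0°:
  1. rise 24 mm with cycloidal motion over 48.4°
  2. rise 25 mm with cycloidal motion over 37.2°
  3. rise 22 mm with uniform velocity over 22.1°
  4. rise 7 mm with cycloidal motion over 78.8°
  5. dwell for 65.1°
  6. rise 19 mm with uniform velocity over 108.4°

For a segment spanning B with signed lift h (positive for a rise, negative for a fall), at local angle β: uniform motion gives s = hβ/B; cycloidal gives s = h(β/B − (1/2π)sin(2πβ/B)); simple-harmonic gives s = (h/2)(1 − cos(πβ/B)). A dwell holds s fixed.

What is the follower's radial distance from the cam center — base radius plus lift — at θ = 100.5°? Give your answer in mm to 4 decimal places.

seg 1 [0°–48.4°] cycloidal, h=24: full span → s += 24 → s = 24.0000
seg 2 [48.4°–85.6°] cycloidal, h=25: full span → s += 25 → s = 49.0000
seg 3 [85.6°–107.7°] uniform, h=22: θ=100.5° here. β=14.9, B=22.1. 22·14.9/22.1 = 14.8326 → s = 63.8326
radial distance = base radius + s = 22 + 63.8326 = 85.8326

85.8326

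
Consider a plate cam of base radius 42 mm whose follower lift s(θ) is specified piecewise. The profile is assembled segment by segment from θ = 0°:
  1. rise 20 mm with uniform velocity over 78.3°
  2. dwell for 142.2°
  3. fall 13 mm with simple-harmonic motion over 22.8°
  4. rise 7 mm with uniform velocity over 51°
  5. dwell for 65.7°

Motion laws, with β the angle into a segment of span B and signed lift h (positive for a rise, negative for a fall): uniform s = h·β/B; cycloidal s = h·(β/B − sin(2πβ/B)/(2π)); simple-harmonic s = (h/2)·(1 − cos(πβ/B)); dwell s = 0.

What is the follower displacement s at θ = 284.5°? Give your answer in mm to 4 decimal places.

seg 1 [0°–78.3°] uniform, h=20: full span → s += 20 → s = 20.0000
seg 2 [78.3°–220.5°] dwell: s stays 20.0000
seg 3 [220.5°–243.3°] simple-harmonic, h=-13: full span → s += -13 → s = 7.0000
seg 4 [243.3°–294.3°] uniform, h=7: θ=284.5° here. β=41.2, B=51. 7·41.2/51 = 5.6549 → s = 12.6549

12.6549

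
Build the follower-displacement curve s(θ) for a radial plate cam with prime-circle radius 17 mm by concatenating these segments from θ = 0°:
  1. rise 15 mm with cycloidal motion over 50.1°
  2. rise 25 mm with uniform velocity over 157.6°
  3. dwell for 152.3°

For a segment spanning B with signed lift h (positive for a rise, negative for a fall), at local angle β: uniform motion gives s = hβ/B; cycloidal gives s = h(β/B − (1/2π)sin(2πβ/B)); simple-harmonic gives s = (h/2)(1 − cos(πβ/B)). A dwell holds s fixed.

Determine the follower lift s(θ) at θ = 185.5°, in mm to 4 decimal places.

seg 1 [0°–50.1°] cycloidal, h=15: full span → s += 15 → s = 15.0000
seg 2 [50.1°–207.7°] uniform, h=25: θ=185.5° here. β=135.4, B=157.6. 25·135.4/157.6 = 21.4784 → s = 36.4784

36.4784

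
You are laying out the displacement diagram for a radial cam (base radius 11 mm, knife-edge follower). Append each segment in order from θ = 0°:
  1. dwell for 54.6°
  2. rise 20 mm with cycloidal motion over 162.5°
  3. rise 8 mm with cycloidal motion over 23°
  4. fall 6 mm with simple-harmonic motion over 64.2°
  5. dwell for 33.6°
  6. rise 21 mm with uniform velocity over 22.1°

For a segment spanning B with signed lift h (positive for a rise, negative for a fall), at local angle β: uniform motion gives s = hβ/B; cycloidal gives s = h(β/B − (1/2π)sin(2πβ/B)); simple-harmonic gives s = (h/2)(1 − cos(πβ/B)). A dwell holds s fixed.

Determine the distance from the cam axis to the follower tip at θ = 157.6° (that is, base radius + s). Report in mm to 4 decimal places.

seg 1 [0°–54.6°] dwell: s stays 0.0000
seg 2 [54.6°–217.1°] cycloidal, h=20: θ=157.6° here. β=103, B=162.5. 20·(0.6338 − sin(2π·0.6338)/(2π)) = 15.0493 → s = 15.0493
radial distance = base radius + s = 11 + 15.0493 = 26.0493

26.0493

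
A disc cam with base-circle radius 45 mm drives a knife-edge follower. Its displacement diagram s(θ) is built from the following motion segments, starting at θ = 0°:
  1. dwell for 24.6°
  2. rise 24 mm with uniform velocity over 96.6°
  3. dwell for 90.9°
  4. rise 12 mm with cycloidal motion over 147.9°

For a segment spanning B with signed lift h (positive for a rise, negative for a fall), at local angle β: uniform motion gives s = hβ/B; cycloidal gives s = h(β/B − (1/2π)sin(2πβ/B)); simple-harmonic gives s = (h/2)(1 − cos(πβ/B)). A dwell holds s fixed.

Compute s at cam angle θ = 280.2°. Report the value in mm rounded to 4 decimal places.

seg 1 [0°–24.6°] dwell: s stays 0.0000
seg 2 [24.6°–121.2°] uniform, h=24: full span → s += 24 → s = 24.0000
seg 3 [121.2°–212.1°] dwell: s stays 24.0000
seg 4 [212.1°–360°] cycloidal, h=12: θ=280.2° here. β=68.1, B=147.9. 12·(0.4604 − sin(2π·0.4604)/(2π)) = 5.0556 → s = 29.0556

29.0556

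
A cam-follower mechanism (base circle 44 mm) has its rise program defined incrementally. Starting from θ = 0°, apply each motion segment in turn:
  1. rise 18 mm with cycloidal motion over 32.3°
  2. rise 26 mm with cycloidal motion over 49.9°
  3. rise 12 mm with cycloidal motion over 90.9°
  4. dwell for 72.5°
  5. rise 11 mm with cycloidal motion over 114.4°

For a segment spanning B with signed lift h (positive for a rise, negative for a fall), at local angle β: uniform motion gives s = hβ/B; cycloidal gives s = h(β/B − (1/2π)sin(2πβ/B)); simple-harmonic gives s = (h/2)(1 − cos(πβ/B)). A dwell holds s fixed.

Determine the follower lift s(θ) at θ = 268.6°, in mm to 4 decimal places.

seg 1 [0°–32.3°] cycloidal, h=18: full span → s += 18 → s = 18.0000
seg 2 [32.3°–82.2°] cycloidal, h=26: full span → s += 26 → s = 44.0000
seg 3 [82.2°–173.1°] cycloidal, h=12: full span → s += 12 → s = 56.0000
seg 4 [173.1°–245.6°] dwell: s stays 56.0000
seg 5 [245.6°–360°] cycloidal, h=11: θ=268.6° here. β=23, B=114.4. 11·(0.2010 − sin(2π·0.2010)/(2π)) = 0.5430 → s = 56.5430

56.5430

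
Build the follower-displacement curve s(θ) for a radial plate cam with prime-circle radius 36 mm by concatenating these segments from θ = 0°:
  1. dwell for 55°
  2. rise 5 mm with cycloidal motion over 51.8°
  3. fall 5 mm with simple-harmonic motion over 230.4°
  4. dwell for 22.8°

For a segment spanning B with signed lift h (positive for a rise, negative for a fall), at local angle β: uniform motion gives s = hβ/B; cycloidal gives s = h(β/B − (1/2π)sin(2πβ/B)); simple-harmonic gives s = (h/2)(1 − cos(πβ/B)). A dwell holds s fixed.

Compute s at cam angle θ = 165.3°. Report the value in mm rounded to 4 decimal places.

seg 1 [0°–55°] dwell: s stays 0.0000
seg 2 [55°–106.8°] cycloidal, h=5: full span → s += 5 → s = 5.0000
seg 3 [106.8°–337.2°] simple-harmonic, h=-5: θ=165.3° here. β=58.5, B=230.4. -5/2·(1 − cos(π·0.2539)) = -0.7541 → s = 4.2459

4.2459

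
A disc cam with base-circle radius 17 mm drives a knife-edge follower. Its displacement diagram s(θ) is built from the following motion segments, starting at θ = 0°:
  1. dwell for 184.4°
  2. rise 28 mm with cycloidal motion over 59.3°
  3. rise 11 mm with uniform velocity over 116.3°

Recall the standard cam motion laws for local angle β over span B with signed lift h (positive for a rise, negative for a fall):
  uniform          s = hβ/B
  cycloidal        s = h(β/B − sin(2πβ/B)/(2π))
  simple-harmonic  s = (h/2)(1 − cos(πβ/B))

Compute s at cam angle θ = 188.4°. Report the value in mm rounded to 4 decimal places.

seg 1 [0°–184.4°] dwell: s stays 0.0000
seg 2 [184.4°–243.7°] cycloidal, h=28: θ=188.4° here. β=4, B=59.3. 28·(0.0675 − sin(2π·0.0675)/(2π)) = 0.0560 → s = 0.0560

0.0560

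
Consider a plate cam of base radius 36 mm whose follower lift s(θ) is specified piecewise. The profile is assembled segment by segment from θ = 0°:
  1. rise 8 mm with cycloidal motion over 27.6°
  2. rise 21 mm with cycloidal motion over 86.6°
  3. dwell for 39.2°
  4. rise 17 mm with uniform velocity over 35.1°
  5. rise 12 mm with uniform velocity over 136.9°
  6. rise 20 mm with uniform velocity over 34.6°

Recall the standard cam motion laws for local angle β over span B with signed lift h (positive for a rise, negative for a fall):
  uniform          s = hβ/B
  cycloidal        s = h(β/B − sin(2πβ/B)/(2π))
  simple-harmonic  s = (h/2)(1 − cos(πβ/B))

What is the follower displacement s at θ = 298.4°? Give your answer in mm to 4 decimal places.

seg 1 [0°–27.6°] cycloidal, h=8: full span → s += 8 → s = 8.0000
seg 2 [27.6°–114.2°] cycloidal, h=21: full span → s += 21 → s = 29.0000
seg 3 [114.2°–153.4°] dwell: s stays 29.0000
seg 4 [153.4°–188.5°] uniform, h=17: full span → s += 17 → s = 46.0000
seg 5 [188.5°–325.4°] uniform, h=12: θ=298.4° here. β=109.9, B=136.9. 12·109.9/136.9 = 9.6333 → s = 55.6333

55.6333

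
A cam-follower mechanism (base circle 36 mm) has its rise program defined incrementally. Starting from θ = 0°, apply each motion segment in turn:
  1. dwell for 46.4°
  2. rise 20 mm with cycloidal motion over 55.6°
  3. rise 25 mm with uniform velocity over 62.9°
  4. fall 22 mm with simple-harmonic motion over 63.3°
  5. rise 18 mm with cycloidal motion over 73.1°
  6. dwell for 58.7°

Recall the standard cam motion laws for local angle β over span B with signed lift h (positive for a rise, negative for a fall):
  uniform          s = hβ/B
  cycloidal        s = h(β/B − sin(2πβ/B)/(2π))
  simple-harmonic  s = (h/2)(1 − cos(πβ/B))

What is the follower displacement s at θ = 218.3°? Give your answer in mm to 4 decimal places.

seg 1 [0°–46.4°] dwell: s stays 0.0000
seg 2 [46.4°–102°] cycloidal, h=20: full span → s += 20 → s = 20.0000
seg 3 [102°–164.9°] uniform, h=25: full span → s += 25 → s = 45.0000
seg 4 [164.9°–228.2°] simple-harmonic, h=-22: θ=218.3° here. β=53.4, B=63.3. -22/2·(1 − cos(π·0.8436)) = -20.6987 → s = 24.3013

24.3013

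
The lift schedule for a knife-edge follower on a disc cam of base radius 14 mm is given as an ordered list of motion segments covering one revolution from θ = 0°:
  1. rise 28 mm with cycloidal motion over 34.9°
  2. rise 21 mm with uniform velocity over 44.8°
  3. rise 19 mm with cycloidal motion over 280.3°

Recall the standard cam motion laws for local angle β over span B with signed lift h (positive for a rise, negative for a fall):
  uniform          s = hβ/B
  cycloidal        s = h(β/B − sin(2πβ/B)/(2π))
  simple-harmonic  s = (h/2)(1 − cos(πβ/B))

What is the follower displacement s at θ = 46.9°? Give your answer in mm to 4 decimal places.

seg 1 [0°–34.9°] cycloidal, h=28: full span → s += 28 → s = 28.0000
seg 2 [34.9°–79.7°] uniform, h=21: θ=46.9° here. β=12, B=44.8. 21·12/44.8 = 5.6250 → s = 33.6250

33.6250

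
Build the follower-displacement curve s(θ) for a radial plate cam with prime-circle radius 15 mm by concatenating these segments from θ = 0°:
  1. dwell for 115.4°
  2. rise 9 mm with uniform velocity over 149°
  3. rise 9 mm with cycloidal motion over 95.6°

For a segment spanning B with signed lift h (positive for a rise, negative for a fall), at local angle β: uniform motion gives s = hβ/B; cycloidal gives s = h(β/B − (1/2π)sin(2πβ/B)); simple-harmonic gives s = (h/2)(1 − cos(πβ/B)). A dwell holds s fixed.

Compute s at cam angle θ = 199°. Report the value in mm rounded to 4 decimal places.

seg 1 [0°–115.4°] dwell: s stays 0.0000
seg 2 [115.4°–264.4°] uniform, h=9: θ=199° here. β=83.6, B=149. 9·83.6/149 = 5.0497 → s = 5.0497

5.0497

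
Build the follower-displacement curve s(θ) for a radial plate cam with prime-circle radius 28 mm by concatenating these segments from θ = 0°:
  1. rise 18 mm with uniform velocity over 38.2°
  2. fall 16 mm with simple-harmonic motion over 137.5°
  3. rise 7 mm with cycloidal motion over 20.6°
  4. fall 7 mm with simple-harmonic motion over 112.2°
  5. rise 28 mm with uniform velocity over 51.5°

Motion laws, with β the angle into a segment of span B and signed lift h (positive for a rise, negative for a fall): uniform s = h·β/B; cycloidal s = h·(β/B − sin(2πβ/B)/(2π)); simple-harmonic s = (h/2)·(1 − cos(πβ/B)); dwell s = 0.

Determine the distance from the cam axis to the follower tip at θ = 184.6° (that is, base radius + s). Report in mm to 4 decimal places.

seg 1 [0°–38.2°] uniform, h=18: full span → s += 18 → s = 18.0000
seg 2 [38.2°–175.7°] simple-harmonic, h=-16: full span → s += -16 → s = 2.0000
seg 3 [175.7°–196.3°] cycloidal, h=7: θ=184.6° here. β=8.9, B=20.6. 7·(0.4320 − sin(2π·0.4320)/(2π)) = 2.5629 → s = 4.5629
radial distance = base radius + s = 28 + 4.5629 = 32.5629

32.5629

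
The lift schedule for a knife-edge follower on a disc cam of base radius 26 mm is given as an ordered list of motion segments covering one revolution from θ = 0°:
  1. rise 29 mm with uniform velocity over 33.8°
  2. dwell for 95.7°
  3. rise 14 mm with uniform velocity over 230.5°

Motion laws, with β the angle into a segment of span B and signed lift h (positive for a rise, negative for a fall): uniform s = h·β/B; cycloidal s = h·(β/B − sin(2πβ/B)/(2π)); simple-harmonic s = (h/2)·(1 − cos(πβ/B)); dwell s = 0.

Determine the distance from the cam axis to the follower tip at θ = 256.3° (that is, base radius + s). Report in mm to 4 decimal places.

seg 1 [0°–33.8°] uniform, h=29: full span → s += 29 → s = 29.0000
seg 2 [33.8°–129.5°] dwell: s stays 29.0000
seg 3 [129.5°–360°] uniform, h=14: θ=256.3° here. β=126.8, B=230.5. 14·126.8/230.5 = 7.7015 → s = 36.7015
radial distance = base radius + s = 26 + 36.7015 = 62.7015

62.7015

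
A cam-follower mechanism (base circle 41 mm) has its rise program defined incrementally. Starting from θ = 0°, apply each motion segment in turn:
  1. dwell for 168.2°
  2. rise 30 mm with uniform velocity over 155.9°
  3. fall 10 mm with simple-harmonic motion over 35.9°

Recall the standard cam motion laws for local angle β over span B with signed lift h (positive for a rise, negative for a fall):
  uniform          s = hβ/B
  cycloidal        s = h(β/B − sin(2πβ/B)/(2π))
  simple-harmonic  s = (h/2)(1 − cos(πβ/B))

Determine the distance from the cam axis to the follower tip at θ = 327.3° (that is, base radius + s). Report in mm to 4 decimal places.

seg 1 [0°–168.2°] dwell: s stays 0.0000
seg 2 [168.2°–324.1°] uniform, h=30: full span → s += 30 → s = 30.0000
seg 3 [324.1°–360°] simple-harmonic, h=-10: θ=327.3° here. β=3.2, B=35.9. -10/2·(1 − cos(π·0.0891)) = -0.1948 → s = 29.8052
radial distance = base radius + s = 41 + 29.8052 = 70.8052

70.8052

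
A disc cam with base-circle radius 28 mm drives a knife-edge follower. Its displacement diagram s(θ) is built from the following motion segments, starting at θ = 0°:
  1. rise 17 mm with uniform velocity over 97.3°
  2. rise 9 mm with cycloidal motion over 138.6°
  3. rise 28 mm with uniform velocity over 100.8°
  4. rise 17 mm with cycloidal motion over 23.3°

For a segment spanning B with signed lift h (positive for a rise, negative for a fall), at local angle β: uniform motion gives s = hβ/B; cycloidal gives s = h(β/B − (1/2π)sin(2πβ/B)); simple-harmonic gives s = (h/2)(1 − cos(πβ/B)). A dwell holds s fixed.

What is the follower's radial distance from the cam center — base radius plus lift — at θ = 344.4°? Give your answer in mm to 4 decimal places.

seg 1 [0°–97.3°] uniform, h=17: full span → s += 17 → s = 17.0000
seg 2 [97.3°–235.9°] cycloidal, h=9: full span → s += 9 → s = 26.0000
seg 3 [235.9°–336.7°] uniform, h=28: full span → s += 28 → s = 54.0000
seg 4 [336.7°–360°] cycloidal, h=17: θ=344.4° here. β=7.7, B=23.3. 17·(0.3305 − sin(2π·0.3305)/(2π)) = 3.2509 → s = 57.2509
radial distance = base radius + s = 28 + 57.2509 = 85.2509

85.2509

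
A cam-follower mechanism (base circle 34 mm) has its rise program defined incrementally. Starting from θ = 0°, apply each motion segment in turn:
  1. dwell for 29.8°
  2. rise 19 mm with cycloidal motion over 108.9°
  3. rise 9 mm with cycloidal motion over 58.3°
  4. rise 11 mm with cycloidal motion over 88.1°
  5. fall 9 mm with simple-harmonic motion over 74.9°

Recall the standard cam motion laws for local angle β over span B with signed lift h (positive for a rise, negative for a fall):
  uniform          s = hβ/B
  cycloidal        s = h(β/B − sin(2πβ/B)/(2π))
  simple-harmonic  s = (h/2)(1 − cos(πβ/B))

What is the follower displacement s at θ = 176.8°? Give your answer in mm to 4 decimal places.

seg 1 [0°–29.8°] dwell: s stays 0.0000
seg 2 [29.8°–138.7°] cycloidal, h=19: full span → s += 19 → s = 19.0000
seg 3 [138.7°–197°] cycloidal, h=9: θ=176.8° here. β=38.1, B=58.3. 9·(0.6535 − sin(2π·0.6535)/(2π)) = 7.0588 → s = 26.0588

26.0588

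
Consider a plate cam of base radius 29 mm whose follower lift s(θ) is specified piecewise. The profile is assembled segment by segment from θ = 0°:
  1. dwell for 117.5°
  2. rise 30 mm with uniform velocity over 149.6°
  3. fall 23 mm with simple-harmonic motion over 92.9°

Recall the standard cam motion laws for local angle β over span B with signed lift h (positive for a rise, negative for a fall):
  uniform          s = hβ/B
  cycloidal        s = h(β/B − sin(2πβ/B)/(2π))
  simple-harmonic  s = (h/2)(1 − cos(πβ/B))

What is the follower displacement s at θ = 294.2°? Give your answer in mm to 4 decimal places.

seg 1 [0°–117.5°] dwell: s stays 0.0000
seg 2 [117.5°–267.1°] uniform, h=30: full span → s += 30 → s = 30.0000
seg 3 [267.1°–360°] simple-harmonic, h=-23: θ=294.2° here. β=27.1, B=92.9. -23/2·(1 − cos(π·0.2917)) = -4.5005 → s = 25.4995

25.4995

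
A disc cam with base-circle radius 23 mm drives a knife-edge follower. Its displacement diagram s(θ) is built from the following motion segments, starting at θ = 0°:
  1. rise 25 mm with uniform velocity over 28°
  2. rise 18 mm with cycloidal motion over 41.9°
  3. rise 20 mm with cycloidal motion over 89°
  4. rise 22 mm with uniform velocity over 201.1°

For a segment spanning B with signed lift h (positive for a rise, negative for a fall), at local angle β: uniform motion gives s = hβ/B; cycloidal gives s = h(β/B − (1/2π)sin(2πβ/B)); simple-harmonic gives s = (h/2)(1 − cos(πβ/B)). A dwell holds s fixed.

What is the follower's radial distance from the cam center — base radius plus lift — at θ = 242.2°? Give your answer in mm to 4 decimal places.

seg 1 [0°–28°] uniform, h=25: full span → s += 25 → s = 25.0000
seg 2 [28°–69.9°] cycloidal, h=18: full span → s += 18 → s = 43.0000
seg 3 [69.9°–158.9°] cycloidal, h=20: full span → s += 20 → s = 63.0000
seg 4 [158.9°–360°] uniform, h=22: θ=242.2° here. β=83.3, B=201.1. 22·83.3/201.1 = 9.1129 → s = 72.1129
radial distance = base radius + s = 23 + 72.1129 = 95.1129

95.1129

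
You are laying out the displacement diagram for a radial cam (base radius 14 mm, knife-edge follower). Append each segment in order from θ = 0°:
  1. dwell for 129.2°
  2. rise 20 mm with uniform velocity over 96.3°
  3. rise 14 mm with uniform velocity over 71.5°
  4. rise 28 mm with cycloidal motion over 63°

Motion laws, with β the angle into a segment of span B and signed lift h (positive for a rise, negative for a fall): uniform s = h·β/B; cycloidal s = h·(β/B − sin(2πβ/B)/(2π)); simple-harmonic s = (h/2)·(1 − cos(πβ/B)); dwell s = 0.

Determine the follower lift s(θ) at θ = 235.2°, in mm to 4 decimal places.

seg 1 [0°–129.2°] dwell: s stays 0.0000
seg 2 [129.2°–225.5°] uniform, h=20: full span → s += 20 → s = 20.0000
seg 3 [225.5°–297°] uniform, h=14: θ=235.2° here. β=9.7, B=71.5. 14·9.7/71.5 = 1.8993 → s = 21.8993

21.8993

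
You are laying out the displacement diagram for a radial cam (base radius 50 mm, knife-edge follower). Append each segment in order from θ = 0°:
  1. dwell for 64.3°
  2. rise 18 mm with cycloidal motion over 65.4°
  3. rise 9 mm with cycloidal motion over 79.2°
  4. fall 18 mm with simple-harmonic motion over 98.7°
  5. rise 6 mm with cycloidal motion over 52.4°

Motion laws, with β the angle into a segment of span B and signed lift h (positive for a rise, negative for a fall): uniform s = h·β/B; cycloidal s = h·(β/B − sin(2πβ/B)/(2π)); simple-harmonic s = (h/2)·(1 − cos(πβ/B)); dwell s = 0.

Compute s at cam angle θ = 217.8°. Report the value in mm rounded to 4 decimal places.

seg 1 [0°–64.3°] dwell: s stays 0.0000
seg 2 [64.3°–129.7°] cycloidal, h=18: full span → s += 18 → s = 18.0000
seg 3 [129.7°–208.9°] cycloidal, h=9: full span → s += 9 → s = 27.0000
seg 4 [208.9°–307.6°] simple-harmonic, h=-18: θ=217.8° here. β=8.9, B=98.7. -18/2·(1 − cos(π·0.0902)) = -0.3587 → s = 26.6413

26.6413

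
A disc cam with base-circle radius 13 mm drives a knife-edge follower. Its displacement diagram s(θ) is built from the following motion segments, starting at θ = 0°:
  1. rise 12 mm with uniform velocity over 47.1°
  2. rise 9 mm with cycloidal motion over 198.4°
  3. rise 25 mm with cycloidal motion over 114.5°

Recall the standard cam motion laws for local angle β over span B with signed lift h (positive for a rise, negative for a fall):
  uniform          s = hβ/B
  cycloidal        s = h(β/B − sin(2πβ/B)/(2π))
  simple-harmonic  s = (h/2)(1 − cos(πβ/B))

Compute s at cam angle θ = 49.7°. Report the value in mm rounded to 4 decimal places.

seg 1 [0°–47.1°] uniform, h=12: full span → s += 12 → s = 12.0000
seg 2 [47.1°–245.5°] cycloidal, h=9: θ=49.7° here. β=2.6, B=198.4. 9·(0.0131 − sin(2π·0.0131)/(2π)) = 0.0001 → s = 12.0001

12.0001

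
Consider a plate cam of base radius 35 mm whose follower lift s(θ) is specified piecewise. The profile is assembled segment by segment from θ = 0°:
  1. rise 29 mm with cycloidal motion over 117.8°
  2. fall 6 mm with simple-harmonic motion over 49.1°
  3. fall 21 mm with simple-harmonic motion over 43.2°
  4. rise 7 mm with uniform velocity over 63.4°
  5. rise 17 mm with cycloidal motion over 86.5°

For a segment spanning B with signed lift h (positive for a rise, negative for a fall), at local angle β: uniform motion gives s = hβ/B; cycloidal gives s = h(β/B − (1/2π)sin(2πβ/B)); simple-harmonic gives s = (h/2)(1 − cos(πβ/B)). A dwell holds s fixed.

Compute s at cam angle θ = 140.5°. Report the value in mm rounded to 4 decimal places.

seg 1 [0°–117.8°] cycloidal, h=29: full span → s += 29 → s = 29.0000
seg 2 [117.8°–166.9°] simple-harmonic, h=-6: θ=140.5° here. β=22.7, B=49.1. -6/2·(1 − cos(π·0.4623)) = -2.6457 → s = 26.3543

26.3543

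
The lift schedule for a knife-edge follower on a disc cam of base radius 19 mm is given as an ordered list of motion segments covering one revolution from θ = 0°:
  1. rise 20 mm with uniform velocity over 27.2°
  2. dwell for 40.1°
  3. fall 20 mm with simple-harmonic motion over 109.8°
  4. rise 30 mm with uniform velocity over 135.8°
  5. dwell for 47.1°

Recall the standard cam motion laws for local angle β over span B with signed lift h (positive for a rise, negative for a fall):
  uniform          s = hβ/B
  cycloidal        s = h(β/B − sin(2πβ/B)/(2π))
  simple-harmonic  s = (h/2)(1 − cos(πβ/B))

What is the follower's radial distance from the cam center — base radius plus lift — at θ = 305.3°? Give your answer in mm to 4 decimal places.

seg 1 [0°–27.2°] uniform, h=20: full span → s += 20 → s = 20.0000
seg 2 [27.2°–67.3°] dwell: s stays 20.0000
seg 3 [67.3°–177.1°] simple-harmonic, h=-20: full span → s += -20 → s = 0.0000
seg 4 [177.1°–312.9°] uniform, h=30: θ=305.3° here. β=128.2, B=135.8. 30·128.2/135.8 = 28.3211 → s = 28.3211
radial distance = base radius + s = 19 + 28.3211 = 47.3211

47.3211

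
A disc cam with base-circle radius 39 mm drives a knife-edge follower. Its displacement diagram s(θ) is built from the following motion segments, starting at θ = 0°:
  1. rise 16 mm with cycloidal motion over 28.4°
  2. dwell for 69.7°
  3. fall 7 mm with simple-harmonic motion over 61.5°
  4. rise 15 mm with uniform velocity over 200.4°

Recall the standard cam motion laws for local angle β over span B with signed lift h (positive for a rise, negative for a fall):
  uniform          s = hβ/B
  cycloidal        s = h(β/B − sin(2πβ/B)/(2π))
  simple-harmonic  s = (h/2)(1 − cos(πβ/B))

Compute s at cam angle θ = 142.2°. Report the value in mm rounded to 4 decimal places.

seg 1 [0°–28.4°] cycloidal, h=16: full span → s += 16 → s = 16.0000
seg 2 [28.4°–98.1°] dwell: s stays 16.0000
seg 3 [98.1°–159.6°] simple-harmonic, h=-7: θ=142.2° here. β=44.1, B=61.5. -7/2·(1 − cos(π·0.7171)) = -5.7061 → s = 10.2939

10.2939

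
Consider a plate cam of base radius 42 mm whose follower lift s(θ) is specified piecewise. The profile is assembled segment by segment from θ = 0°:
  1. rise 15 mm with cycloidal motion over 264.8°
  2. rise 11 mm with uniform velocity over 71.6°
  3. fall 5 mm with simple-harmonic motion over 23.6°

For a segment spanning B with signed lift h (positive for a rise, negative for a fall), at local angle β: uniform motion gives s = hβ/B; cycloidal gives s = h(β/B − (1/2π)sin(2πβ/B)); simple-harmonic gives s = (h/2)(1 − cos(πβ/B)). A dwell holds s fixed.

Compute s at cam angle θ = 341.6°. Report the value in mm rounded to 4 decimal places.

seg 1 [0°–264.8°] cycloidal, h=15: full span → s += 15 → s = 15.0000
seg 2 [264.8°–336.4°] uniform, h=11: full span → s += 11 → s = 26.0000
seg 3 [336.4°–360°] simple-harmonic, h=-5: θ=341.6° here. β=5.2, B=23.6. -5/2·(1 − cos(π·0.2203)) = -0.5754 → s = 25.4246

25.4246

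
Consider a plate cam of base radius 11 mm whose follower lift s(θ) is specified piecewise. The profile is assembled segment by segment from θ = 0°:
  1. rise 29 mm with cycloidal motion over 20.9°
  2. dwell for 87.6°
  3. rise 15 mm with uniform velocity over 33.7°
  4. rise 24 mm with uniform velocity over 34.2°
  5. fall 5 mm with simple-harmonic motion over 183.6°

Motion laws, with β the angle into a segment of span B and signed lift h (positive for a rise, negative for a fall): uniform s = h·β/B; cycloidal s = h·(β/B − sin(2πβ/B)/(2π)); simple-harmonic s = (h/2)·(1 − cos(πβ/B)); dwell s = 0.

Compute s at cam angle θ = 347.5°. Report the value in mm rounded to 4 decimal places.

seg 1 [0°–20.9°] cycloidal, h=29: full span → s += 29 → s = 29.0000
seg 2 [20.9°–108.5°] dwell: s stays 29.0000
seg 3 [108.5°–142.2°] uniform, h=15: full span → s += 15 → s = 44.0000
seg 4 [142.2°–176.4°] uniform, h=24: full span → s += 24 → s = 68.0000
seg 5 [176.4°–360°] simple-harmonic, h=-5: θ=347.5° here. β=171.1, B=183.6. -5/2·(1 − cos(π·0.9319)) = -4.9430 → s = 63.0570

63.0570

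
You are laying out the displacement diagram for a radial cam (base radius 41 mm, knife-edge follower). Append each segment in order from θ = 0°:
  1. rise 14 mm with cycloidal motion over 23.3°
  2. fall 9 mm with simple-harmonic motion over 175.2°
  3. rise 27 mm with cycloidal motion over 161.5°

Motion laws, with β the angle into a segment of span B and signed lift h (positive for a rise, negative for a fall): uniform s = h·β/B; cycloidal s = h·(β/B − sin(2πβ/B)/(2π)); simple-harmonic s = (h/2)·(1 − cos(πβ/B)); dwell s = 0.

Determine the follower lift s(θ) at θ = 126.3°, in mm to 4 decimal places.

seg 1 [0°–23.3°] cycloidal, h=14: full span → s += 14 → s = 14.0000
seg 2 [23.3°–198.5°] simple-harmonic, h=-9: θ=126.3° here. β=103, B=175.2. -9/2·(1 − cos(π·0.5879)) = -5.7269 → s = 8.2731

8.2731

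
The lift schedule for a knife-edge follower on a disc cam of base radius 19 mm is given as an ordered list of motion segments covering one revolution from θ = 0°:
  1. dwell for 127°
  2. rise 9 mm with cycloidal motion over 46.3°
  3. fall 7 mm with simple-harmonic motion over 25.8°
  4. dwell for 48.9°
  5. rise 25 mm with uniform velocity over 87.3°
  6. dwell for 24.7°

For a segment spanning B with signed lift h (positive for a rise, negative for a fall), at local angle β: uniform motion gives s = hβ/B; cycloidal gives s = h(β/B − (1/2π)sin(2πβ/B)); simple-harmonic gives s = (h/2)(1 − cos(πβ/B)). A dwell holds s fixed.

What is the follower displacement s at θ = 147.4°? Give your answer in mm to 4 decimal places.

seg 1 [0°–127°] dwell: s stays 0.0000
seg 2 [127°–173.3°] cycloidal, h=9: θ=147.4° here. β=20.4, B=46.3. 9·(0.4406 − sin(2π·0.4406)/(2π)) = 3.4432 → s = 3.4432

3.4432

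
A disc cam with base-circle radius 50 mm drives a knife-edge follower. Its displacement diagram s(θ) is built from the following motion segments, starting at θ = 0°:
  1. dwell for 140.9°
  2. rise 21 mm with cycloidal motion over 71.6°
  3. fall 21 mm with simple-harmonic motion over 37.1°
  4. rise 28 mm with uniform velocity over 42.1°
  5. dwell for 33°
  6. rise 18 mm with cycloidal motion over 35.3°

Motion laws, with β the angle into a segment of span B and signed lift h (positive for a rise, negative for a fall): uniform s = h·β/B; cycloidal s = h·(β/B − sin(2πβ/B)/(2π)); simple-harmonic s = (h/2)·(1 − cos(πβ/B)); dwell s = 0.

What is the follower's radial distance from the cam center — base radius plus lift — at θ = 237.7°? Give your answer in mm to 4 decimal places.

seg 1 [0°–140.9°] dwell: s stays 0.0000
seg 2 [140.9°–212.5°] cycloidal, h=21: full span → s += 21 → s = 21.0000
seg 3 [212.5°–249.6°] simple-harmonic, h=-21: θ=237.7° here. β=25.2, B=37.1. -21/2·(1 − cos(π·0.6792)) = -16.1051 → s = 4.8949
radial distance = base radius + s = 50 + 4.8949 = 54.8949

54.8949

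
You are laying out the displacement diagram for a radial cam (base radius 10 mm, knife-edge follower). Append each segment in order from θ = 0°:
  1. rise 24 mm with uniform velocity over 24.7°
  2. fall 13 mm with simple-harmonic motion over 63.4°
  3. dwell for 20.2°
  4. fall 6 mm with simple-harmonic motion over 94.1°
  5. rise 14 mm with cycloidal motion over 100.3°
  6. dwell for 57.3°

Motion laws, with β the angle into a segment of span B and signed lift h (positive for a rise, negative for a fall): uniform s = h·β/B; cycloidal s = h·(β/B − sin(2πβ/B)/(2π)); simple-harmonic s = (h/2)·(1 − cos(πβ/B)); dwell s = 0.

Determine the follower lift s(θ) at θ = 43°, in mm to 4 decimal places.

seg 1 [0°–24.7°] uniform, h=24: full span → s += 24 → s = 24.0000
seg 2 [24.7°–88.1°] simple-harmonic, h=-13: θ=43° here. β=18.3, B=63.4. -13/2·(1 − cos(π·0.2886)) = -2.4943 → s = 21.5057

21.5057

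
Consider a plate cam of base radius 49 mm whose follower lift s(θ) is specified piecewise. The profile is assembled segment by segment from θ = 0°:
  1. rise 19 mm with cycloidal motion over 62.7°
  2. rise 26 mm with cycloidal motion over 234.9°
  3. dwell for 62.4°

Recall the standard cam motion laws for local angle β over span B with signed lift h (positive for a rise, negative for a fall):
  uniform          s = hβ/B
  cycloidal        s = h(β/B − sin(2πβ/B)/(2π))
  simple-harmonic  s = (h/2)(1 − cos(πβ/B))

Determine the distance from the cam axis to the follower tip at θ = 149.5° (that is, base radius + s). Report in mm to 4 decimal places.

seg 1 [0°–62.7°] cycloidal, h=19: full span → s += 19 → s = 19.0000
seg 2 [62.7°–297.6°] cycloidal, h=26: θ=149.5° here. β=86.8, B=234.9. 26·(0.3695 − sin(2π·0.3695)/(2π)) = 6.5825 → s = 25.5825
radial distance = base radius + s = 49 + 25.5825 = 74.5825

74.5825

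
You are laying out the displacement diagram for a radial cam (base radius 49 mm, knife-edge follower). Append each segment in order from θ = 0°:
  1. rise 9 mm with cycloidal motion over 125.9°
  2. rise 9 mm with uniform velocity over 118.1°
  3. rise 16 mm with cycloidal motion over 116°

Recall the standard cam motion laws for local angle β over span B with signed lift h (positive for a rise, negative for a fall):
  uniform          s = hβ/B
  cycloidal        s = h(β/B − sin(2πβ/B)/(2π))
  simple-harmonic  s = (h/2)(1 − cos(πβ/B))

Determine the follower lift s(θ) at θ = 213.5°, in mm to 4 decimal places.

seg 1 [0°–125.9°] cycloidal, h=9: full span → s += 9 → s = 9.0000
seg 2 [125.9°–244°] uniform, h=9: θ=213.5° here. β=87.6, B=118.1. 9·87.6/118.1 = 6.6757 → s = 15.6757

15.6757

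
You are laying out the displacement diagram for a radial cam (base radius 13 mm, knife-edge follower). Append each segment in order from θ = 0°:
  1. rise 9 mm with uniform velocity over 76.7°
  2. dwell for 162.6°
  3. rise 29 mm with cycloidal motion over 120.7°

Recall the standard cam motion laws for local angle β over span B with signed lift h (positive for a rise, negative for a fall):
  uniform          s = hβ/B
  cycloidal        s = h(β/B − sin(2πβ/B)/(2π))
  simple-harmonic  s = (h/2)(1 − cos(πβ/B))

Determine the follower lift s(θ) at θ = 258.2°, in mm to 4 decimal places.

seg 1 [0°–76.7°] uniform, h=9: full span → s += 9 → s = 9.0000
seg 2 [76.7°–239.3°] dwell: s stays 9.0000
seg 3 [239.3°–360°] cycloidal, h=29: θ=258.2° here. β=18.9, B=120.7. 29·(0.1566 − sin(2π·0.1566)/(2π)) = 0.6980 → s = 9.6980

9.6980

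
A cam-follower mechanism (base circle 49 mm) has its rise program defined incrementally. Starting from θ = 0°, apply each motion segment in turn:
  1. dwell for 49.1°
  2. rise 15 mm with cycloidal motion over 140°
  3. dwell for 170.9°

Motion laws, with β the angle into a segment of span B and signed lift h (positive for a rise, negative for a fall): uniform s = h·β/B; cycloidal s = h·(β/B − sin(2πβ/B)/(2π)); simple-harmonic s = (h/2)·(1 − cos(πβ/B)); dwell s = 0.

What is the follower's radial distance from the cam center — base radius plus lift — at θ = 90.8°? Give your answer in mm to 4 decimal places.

seg 1 [0°–49.1°] dwell: s stays 0.0000
seg 2 [49.1°–189.1°] cycloidal, h=15: θ=90.8° here. β=41.7, B=140. 15·(0.2979 − sin(2π·0.2979)/(2π)) = 2.1877 → s = 2.1877
radial distance = base radius + s = 49 + 2.1877 = 51.1877

51.1877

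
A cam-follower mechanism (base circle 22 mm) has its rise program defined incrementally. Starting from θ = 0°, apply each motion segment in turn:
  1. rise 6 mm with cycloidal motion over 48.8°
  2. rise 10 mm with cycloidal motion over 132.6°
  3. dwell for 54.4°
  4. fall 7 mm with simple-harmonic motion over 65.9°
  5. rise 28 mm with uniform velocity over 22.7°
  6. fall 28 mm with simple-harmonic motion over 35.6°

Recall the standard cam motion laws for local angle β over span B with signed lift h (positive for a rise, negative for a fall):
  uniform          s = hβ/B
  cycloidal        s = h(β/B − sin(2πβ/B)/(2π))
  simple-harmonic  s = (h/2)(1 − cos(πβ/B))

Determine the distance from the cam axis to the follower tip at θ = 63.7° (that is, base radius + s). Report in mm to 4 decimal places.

seg 1 [0°–48.8°] cycloidal, h=6: full span → s += 6 → s = 6.0000
seg 2 [48.8°–181.4°] cycloidal, h=10: θ=63.7° here. β=14.9, B=132.6. 10·(0.1124 − sin(2π·0.1124)/(2π)) = 0.0911 → s = 6.0911
radial distance = base radius + s = 22 + 6.0911 = 28.0911

28.0911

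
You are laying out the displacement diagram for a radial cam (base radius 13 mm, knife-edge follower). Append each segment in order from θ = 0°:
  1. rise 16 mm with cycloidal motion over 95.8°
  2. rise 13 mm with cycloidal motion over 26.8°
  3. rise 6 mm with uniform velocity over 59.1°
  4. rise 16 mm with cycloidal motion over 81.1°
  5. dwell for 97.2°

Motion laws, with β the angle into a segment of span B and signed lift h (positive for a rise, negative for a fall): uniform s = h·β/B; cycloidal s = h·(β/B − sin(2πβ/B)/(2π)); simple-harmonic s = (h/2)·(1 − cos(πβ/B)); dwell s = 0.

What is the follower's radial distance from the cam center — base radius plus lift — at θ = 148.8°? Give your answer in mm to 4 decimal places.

seg 1 [0°–95.8°] cycloidal, h=16: full span → s += 16 → s = 16.0000
seg 2 [95.8°–122.6°] cycloidal, h=13: full span → s += 13 → s = 29.0000
seg 3 [122.6°–181.7°] uniform, h=6: θ=148.8° here. β=26.2, B=59.1. 6·26.2/59.1 = 2.6599 → s = 31.6599
radial distance = base radius + s = 13 + 31.6599 = 44.6599

44.6599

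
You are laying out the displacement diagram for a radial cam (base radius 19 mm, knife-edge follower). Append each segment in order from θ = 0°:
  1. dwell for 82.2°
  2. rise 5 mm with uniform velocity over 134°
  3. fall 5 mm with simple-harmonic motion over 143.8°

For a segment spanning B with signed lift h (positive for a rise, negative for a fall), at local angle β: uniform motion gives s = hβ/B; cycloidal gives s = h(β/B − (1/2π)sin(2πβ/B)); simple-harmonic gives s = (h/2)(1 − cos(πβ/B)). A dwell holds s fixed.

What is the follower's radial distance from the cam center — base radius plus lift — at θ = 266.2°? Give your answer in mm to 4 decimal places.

seg 1 [0°–82.2°] dwell: s stays 0.0000
seg 2 [82.2°–216.2°] uniform, h=5: full span → s += 5 → s = 5.0000
seg 3 [216.2°–360°] simple-harmonic, h=-5: θ=266.2° here. β=50, B=143.8. -5/2·(1 − cos(π·0.3477)) = -1.3490 → s = 3.6510
radial distance = base radius + s = 19 + 3.6510 = 22.6510

22.6510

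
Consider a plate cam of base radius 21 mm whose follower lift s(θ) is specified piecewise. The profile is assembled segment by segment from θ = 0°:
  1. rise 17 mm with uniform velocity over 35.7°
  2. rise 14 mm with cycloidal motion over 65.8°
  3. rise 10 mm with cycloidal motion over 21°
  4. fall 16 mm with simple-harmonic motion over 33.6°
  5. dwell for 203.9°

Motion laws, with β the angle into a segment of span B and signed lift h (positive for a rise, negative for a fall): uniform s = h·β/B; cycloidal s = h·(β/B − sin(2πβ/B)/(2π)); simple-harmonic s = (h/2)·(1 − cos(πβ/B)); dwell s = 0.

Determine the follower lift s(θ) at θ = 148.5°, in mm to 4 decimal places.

seg 1 [0°–35.7°] uniform, h=17: full span → s += 17 → s = 17.0000
seg 2 [35.7°–101.5°] cycloidal, h=14: full span → s += 14 → s = 31.0000
seg 3 [101.5°–122.5°] cycloidal, h=10: full span → s += 10 → s = 41.0000
seg 4 [122.5°–156.1°] simple-harmonic, h=-16: θ=148.5° here. β=26, B=33.6. -16/2·(1 − cos(π·0.7738)) = -14.0638 → s = 26.9362

26.9362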